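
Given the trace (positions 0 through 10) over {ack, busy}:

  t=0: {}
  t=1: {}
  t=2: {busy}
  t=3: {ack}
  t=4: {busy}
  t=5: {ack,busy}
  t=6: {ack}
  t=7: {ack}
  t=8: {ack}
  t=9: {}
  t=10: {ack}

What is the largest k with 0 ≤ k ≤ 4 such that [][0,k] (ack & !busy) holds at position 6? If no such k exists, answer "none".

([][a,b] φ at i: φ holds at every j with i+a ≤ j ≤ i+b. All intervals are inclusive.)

(ack & !busy) must hold from j=6 onward; find where it first fails.
  j=6: holds
  j=7: holds
  j=8: holds
  j=9: fails
Holds on [6,8], so largest k = 2.

2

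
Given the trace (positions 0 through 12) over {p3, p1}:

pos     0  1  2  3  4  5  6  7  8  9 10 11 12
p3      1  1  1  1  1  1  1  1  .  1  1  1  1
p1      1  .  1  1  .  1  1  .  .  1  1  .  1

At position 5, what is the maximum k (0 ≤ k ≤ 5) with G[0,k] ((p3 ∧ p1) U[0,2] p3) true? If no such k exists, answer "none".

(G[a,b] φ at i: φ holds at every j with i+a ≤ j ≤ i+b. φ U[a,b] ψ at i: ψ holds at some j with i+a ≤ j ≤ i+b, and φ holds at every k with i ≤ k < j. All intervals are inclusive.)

2

((p3 ∧ p1) U[0,2] p3) must hold from j=5 onward; find where it first fails.
  j=5: holds
  j=6: holds
  j=7: holds
  j=8: fails
Holds on [5,7], so largest k = 2.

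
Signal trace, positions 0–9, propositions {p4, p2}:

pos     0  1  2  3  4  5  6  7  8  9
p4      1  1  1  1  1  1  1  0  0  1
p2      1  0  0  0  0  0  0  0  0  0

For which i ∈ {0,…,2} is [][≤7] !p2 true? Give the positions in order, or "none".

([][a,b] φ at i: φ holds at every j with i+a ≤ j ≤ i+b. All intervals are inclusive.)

1, 2

Evaluate at each i in [0,2]:
  i=0: ✗ (fails at j=0)
  i=1: ✓ (all of [1,8])
  i=2: ✓ (all of [2,9])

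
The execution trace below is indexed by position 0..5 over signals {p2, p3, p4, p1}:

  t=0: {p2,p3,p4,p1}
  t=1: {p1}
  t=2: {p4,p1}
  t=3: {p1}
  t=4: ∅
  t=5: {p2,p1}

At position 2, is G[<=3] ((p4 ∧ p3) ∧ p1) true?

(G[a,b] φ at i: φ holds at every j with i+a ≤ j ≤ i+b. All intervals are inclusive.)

Check ((p4 ∧ p3) ∧ p1) at every j in [2,5]:
  j=2: false
  j=3: false
  j=4: false
  j=5: false
Fails at j=2 → formula fails.

Does not hold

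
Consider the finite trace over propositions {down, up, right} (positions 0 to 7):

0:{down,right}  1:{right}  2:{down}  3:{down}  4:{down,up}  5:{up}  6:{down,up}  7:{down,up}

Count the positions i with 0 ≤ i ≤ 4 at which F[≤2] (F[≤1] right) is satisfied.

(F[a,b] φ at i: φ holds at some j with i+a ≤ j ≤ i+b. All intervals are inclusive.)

Evaluate at each i in [0,4]:
  i=0: ✓ (witness j=0)
  i=1: ✓ (witness j=1)
  i=2: ✗ (none in [2,4])
  i=3: ✗ (none in [3,5])
  i=4: ✗ (none in [4,6])
Positions where it holds: {0, 1} → 2.

2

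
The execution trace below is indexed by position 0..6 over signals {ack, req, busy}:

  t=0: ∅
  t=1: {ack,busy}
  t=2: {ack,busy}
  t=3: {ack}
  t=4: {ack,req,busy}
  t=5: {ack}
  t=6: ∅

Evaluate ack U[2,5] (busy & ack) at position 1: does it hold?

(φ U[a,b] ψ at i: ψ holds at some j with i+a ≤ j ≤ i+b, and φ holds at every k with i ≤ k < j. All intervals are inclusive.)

Yes

Need some j in [3,6] with (busy & ack), and ack at every k in [1,j-1].
  j=3: (busy & ack) false.
  j=4: (busy & ack) holds; ack holds at every k in [1,3] → satisfied.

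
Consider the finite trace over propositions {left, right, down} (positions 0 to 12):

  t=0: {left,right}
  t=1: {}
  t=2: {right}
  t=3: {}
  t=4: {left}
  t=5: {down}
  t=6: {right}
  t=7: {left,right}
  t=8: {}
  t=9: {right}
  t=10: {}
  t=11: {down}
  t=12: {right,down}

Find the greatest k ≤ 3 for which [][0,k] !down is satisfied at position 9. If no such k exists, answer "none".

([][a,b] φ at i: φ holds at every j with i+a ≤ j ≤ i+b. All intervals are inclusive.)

1

!down must hold from j=9 onward; find where it first fails.
  j=9: holds
  j=10: holds
  j=11: fails
Holds on [9,10], so largest k = 1.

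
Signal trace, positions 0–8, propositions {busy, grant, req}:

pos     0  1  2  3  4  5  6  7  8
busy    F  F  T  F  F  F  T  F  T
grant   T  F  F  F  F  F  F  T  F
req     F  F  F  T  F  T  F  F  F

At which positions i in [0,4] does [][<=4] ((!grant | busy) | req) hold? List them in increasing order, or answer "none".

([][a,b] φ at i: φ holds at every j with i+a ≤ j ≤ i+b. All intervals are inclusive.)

Evaluate at each i in [0,4]:
  i=0: ✗ (fails at j=0)
  i=1: ✓ (all of [1,5])
  i=2: ✓ (all of [2,6])
  i=3: ✗ (fails at j=7)
  i=4: ✗ (fails at j=7)

1, 2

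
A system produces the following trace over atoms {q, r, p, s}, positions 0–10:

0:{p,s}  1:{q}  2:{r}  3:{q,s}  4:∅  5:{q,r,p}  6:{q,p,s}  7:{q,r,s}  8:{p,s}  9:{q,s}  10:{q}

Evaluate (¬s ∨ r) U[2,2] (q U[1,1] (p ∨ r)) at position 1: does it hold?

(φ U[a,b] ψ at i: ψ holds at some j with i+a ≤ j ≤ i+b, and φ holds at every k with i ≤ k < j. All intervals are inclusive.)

Need some j in [3,3] with (q U[1,1] (p ∨ r)), and (¬s ∨ r) at every k in [1,j-1].
  j=3: (q U[1,1] (p ∨ r)) — fails.
No j in the window works → until fails.

False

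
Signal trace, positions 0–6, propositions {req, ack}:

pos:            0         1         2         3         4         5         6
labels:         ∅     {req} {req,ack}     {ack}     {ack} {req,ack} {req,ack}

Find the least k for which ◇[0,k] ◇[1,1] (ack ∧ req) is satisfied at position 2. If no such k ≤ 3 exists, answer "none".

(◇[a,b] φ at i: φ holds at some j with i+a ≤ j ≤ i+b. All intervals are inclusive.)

2

Scan j = 2,3,… for ◇[1,1] (ack ∧ req):
  j=2: fails
  j=3: fails
  j=4: holds
First hit at j=4, so smallest k = 4-2 = 2.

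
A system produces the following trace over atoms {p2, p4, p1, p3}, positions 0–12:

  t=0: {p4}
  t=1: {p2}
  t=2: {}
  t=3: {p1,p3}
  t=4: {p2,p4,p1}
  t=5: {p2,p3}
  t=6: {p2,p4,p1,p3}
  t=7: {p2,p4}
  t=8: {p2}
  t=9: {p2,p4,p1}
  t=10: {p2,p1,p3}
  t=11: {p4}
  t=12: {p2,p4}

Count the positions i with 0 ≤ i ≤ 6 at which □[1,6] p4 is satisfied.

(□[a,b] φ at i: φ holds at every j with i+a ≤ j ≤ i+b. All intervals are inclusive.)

0

Evaluate at each i in [0,6]:
  i=0: ✗ (fails at j=1)
  i=1: ✗ (fails at j=2)
  i=2: ✗ (fails at j=3)
  i=3: ✗ (fails at j=5)
  i=4: ✗ (fails at j=5)
  i=5: ✗ (fails at j=8)
  i=6: ✗ (fails at j=8)
Positions where it holds: {} → 0.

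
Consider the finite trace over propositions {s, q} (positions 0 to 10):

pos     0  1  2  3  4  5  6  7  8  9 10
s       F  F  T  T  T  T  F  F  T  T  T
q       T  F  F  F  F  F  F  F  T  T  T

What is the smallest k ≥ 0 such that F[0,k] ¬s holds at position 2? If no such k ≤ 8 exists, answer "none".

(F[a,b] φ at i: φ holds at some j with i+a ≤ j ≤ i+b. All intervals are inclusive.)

Scan j = 2,3,… for ¬s:
  j=2: fails
  j=3: fails
  j=4: fails
  j=5: fails
  j=6: holds
First hit at j=6, so smallest k = 6-2 = 4.

4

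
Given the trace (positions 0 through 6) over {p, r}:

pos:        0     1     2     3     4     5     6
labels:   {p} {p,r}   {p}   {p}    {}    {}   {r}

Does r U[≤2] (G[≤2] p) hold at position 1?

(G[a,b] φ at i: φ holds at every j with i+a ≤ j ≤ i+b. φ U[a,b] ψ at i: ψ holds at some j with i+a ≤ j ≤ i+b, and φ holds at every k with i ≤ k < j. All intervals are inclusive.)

Need some j in [1,3] with G[≤2] p, and r at every k in [1,j-1].
  j=1: G[≤2] p holds; no prefix to check → satisfied.

Holds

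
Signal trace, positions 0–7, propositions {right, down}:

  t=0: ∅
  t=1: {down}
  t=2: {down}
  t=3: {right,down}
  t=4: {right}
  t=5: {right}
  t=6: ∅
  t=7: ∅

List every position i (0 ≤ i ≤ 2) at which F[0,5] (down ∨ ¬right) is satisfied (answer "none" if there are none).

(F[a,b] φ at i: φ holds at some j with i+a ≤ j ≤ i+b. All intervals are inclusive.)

Evaluate at each i in [0,2]:
  i=0: ✓ (witness j=0)
  i=1: ✓ (witness j=1)
  i=2: ✓ (witness j=2)

0, 1, 2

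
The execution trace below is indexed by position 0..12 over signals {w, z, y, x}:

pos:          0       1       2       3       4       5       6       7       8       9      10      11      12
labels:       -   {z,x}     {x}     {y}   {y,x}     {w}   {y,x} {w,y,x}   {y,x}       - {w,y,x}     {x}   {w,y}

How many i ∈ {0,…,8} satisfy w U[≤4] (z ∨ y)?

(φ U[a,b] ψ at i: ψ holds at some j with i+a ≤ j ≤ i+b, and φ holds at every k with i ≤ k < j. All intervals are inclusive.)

Evaluate at each i in [0,8]:
  i=0: ✗ (lhs fails at k=0 before rhs at j=1)
  i=1: ✓ (rhs at j=1)
  i=2: ✗ (lhs fails at k=2 before rhs at j=3)
  i=3: ✓ (rhs at j=3)
  i=4: ✓ (rhs at j=4)
  i=5: ✓ (rhs at j=6; lhs holds on [5,5])
  i=6: ✓ (rhs at j=6)
  i=7: ✓ (rhs at j=7)
  i=8: ✓ (rhs at j=8)
Positions where it holds: {1, 3, 4, 5, 6, 7, 8} → 7.

7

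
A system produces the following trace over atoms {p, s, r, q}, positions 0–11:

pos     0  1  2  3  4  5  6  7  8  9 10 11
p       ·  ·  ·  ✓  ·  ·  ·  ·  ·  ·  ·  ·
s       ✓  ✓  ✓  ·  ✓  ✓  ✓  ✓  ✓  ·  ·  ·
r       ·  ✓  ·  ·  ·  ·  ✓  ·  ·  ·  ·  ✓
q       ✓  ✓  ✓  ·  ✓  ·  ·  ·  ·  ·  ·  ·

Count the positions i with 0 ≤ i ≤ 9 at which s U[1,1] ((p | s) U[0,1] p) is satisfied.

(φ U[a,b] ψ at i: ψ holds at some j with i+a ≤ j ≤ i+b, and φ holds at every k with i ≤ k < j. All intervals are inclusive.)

Evaluate at each i in [0,9]:
  i=0: ✗ (no rhs in [1,1])
  i=1: ✓ (rhs at j=2; lhs holds on [1,1])
  i=2: ✓ (rhs at j=3; lhs holds on [2,2])
  i=3: ✗ (no rhs in [4,4])
  i=4: ✗ (no rhs in [5,5])
  i=5: ✗ (no rhs in [6,6])
  i=6: ✗ (no rhs in [7,7])
  i=7: ✗ (no rhs in [8,8])
  i=8: ✗ (no rhs in [9,9])
  i=9: ✗ (no rhs in [10,10])
Positions where it holds: {1, 2} → 2.

2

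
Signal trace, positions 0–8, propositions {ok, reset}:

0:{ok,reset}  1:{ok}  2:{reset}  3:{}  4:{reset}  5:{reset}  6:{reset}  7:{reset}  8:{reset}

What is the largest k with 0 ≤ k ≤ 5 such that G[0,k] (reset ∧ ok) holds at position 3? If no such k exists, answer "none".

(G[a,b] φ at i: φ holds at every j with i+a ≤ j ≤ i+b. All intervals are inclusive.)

none

(reset ∧ ok) must hold from j=3 onward; find where it first fails.
  j=3: fails → no k works.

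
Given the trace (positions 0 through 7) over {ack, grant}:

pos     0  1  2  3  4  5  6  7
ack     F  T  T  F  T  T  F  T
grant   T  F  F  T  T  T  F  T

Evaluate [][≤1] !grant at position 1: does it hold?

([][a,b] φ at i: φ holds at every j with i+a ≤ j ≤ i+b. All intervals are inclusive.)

Check !grant at every j in [1,2]:
  j=1: true
  j=2: true
All positions satisfy it → formula holds.

True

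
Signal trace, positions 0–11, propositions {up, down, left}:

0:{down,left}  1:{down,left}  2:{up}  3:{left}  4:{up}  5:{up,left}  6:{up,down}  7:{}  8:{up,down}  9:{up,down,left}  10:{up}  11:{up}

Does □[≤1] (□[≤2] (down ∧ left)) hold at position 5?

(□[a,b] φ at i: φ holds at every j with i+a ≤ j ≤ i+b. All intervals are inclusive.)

Check □[≤2] (down ∧ left) at every j in [5,6]:
  j=5: fails at 5
  j=6: fails at 6
Fails at j=5 → formula fails.

Does not hold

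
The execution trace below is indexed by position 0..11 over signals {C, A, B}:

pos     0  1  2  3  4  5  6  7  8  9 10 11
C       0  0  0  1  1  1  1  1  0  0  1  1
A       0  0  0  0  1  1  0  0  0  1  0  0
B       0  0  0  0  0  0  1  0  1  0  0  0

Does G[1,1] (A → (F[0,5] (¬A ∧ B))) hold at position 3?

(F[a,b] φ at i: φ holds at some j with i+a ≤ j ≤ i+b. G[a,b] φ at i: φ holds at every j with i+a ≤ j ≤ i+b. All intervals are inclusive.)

True

Check (A → (F[0,5] (¬A ∧ B))) at every j in [4,4]:
  j=4: antecedent true; consequent holds (witness at 6) → ✓
All positions satisfy it → formula holds.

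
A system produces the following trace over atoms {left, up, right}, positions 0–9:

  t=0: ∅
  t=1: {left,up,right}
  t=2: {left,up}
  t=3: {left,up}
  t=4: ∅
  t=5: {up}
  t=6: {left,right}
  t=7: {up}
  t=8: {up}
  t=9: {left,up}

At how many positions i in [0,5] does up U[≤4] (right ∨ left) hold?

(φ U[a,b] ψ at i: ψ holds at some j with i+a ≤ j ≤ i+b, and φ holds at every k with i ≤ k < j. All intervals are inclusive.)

4

Evaluate at each i in [0,5]:
  i=0: ✗ (lhs fails at k=0 before rhs at j=1)
  i=1: ✓ (rhs at j=1)
  i=2: ✓ (rhs at j=2)
  i=3: ✓ (rhs at j=3)
  i=4: ✗ (lhs fails at k=4 before rhs at j=6)
  i=5: ✓ (rhs at j=6; lhs holds on [5,5])
Positions where it holds: {1, 2, 3, 5} → 4.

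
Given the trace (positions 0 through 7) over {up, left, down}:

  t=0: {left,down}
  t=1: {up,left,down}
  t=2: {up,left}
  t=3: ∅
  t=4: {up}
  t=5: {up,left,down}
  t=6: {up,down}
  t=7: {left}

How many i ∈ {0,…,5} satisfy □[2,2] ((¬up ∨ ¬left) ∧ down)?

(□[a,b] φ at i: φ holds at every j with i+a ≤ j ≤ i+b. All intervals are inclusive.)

1

Evaluate at each i in [0,5]:
  i=0: ✗ (fails at j=2)
  i=1: ✗ (fails at j=3)
  i=2: ✗ (fails at j=4)
  i=3: ✗ (fails at j=5)
  i=4: ✓ (all of [6,6])
  i=5: ✗ (fails at j=7)
Positions where it holds: {4} → 1.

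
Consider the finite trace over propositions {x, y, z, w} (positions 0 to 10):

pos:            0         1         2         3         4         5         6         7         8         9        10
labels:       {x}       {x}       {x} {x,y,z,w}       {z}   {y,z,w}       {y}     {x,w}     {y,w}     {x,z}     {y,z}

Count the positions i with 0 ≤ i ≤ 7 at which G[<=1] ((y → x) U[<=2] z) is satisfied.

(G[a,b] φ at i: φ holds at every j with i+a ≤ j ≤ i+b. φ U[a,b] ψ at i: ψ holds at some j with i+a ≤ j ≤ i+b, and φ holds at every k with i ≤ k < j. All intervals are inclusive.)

4

Evaluate at each i in [0,7]:
  i=0: ✗ (fails at j=0)
  i=1: ✓ (all of [1,2])
  i=2: ✓ (all of [2,3])
  i=3: ✓ (all of [3,4])
  i=4: ✓ (all of [4,5])
  i=5: ✗ (fails at j=6)
  i=6: ✗ (fails at j=6)
  i=7: ✗ (fails at j=7)
Positions where it holds: {1, 2, 3, 4} → 4.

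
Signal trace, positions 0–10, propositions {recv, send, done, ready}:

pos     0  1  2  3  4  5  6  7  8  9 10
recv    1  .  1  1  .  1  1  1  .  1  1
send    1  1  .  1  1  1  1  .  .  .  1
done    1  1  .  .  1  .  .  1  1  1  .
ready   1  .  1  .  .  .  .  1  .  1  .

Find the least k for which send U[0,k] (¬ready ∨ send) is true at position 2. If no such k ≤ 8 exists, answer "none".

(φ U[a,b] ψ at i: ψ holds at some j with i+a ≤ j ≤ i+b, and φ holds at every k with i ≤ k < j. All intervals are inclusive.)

none

Need earliest j ≥ 2 with (¬ready ∨ send), and send at every k in [2,j-1].
  j=2: rhs fails.
  j=3: rhs holds but lhs fails at k=2.
  j=4: rhs holds but lhs fails at k=2.
  j=5: rhs holds but lhs fails at k=2.
  j=6: rhs holds but lhs fails at k=2.
  j=7: rhs fails.
  j=8: rhs holds but lhs fails at k=2.
  j=9: rhs fails.
  j=10: rhs holds but lhs fails at k=2.
No witness within the range → none.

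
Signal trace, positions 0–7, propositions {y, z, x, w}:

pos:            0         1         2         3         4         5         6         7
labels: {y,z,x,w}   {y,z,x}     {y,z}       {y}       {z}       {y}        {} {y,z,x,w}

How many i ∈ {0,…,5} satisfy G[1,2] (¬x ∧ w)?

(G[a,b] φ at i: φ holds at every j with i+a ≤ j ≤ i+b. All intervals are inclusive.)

Evaluate at each i in [0,5]:
  i=0: ✗ (fails at j=1)
  i=1: ✗ (fails at j=2)
  i=2: ✗ (fails at j=3)
  i=3: ✗ (fails at j=4)
  i=4: ✗ (fails at j=5)
  i=5: ✗ (fails at j=6)
Positions where it holds: {} → 0.

0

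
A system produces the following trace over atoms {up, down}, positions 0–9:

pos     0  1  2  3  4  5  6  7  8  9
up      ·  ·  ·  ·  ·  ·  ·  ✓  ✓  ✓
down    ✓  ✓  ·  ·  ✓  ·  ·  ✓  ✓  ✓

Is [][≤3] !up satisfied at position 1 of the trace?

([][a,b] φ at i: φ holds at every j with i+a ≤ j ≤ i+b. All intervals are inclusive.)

True

Check !up at every j in [1,4]:
  j=1: true
  j=2: true
  j=3: true
  j=4: true
All positions satisfy it → formula holds.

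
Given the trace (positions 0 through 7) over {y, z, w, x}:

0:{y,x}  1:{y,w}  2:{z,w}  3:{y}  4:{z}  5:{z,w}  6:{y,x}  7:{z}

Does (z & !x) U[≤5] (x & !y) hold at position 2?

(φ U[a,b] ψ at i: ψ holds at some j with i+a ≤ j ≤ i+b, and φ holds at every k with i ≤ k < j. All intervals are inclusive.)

No

Need some j in [2,7] with (x & !y), and (z & !x) at every k in [2,j-1].
  j=2: (x & !y) false.
  j=3: (x & !y) false.
  j=4: (x & !y) false.
  j=5: (x & !y) false.
  j=6: (x & !y) false.
  j=7: (x & !y) false.
No j in the window works → until fails.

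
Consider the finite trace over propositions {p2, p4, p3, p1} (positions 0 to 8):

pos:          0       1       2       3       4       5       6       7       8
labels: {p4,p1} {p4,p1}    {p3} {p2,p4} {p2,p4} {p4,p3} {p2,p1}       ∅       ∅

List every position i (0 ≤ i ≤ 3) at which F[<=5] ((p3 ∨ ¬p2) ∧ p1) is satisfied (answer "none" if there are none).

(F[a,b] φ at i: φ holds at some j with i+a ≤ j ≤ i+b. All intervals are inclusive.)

Evaluate at each i in [0,3]:
  i=0: ✓ (witness j=0)
  i=1: ✓ (witness j=1)
  i=2: ✗ (none in [2,7])
  i=3: ✗ (none in [3,8])

0, 1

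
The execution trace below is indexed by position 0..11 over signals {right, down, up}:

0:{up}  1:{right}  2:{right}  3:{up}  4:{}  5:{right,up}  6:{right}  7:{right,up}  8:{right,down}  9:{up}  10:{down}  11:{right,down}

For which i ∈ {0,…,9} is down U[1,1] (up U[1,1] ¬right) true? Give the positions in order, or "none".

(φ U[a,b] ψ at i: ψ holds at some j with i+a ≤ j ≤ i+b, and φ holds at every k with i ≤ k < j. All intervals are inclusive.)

8

Evaluate at each i in [0,9]:
  i=0: ✗ (no rhs in [1,1])
  i=1: ✗ (no rhs in [2,2])
  i=2: ✗ (lhs fails at k=2 before rhs at j=3)
  i=3: ✗ (no rhs in [4,4])
  i=4: ✗ (no rhs in [5,5])
  i=5: ✗ (no rhs in [6,6])
  i=6: ✗ (no rhs in [7,7])
  i=7: ✗ (no rhs in [8,8])
  i=8: ✓ (rhs at j=9; lhs holds on [8,8])
  i=9: ✗ (no rhs in [10,10])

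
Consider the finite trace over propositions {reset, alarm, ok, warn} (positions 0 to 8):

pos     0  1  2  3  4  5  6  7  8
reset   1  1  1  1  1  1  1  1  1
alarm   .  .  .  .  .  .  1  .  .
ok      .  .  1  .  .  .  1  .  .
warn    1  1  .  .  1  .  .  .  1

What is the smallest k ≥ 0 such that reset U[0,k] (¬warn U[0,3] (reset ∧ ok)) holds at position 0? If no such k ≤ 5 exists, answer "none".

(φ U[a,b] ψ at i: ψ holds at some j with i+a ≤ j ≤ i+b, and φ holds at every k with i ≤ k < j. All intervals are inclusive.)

2

Need earliest j ≥ 0 with (¬warn U[0,3] (reset ∧ ok)), and reset at every k in [0,j-1].
  j=0: rhs fails.
  j=1: rhs fails.
  j=2: rhs holds; lhs holds on [0,1]. k = 2.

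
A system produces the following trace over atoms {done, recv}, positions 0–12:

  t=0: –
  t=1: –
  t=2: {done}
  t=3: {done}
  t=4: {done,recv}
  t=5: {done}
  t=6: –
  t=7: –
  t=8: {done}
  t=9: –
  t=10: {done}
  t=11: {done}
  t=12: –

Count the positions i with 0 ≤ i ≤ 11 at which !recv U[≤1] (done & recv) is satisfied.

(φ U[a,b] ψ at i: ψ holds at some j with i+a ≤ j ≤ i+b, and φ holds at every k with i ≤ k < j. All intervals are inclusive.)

2

Evaluate at each i in [0,11]:
  i=0: ✗ (no rhs in [0,1])
  i=1: ✗ (no rhs in [1,2])
  i=2: ✗ (no rhs in [2,3])
  i=3: ✓ (rhs at j=4; lhs holds on [3,3])
  i=4: ✓ (rhs at j=4)
  i=5: ✗ (no rhs in [5,6])
  i=6: ✗ (no rhs in [6,7])
  i=7: ✗ (no rhs in [7,8])
  i=8: ✗ (no rhs in [8,9])
  i=9: ✗ (no rhs in [9,10])
  i=10: ✗ (no rhs in [10,11])
  i=11: ✗ (no rhs in [11,12])
Positions where it holds: {3, 4} → 2.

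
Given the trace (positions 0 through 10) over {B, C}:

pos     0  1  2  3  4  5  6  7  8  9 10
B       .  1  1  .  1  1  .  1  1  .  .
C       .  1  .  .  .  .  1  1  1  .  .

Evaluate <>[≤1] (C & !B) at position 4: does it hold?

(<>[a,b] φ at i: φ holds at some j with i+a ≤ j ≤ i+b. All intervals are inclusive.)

Check (C & !B) at each j in [4,5]:
  j=4: false
  j=5: false
No position in the window satisfies it → formula fails.

Does not hold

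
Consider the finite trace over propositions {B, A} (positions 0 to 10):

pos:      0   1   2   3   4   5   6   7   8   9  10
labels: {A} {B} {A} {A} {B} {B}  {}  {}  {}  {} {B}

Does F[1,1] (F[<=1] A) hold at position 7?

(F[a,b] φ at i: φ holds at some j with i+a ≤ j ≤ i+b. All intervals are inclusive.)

Check F[<=1] A at each j in [8,8]:
  j=8: fails (none in [8,9])
No position in the window satisfies it → formula fails.

False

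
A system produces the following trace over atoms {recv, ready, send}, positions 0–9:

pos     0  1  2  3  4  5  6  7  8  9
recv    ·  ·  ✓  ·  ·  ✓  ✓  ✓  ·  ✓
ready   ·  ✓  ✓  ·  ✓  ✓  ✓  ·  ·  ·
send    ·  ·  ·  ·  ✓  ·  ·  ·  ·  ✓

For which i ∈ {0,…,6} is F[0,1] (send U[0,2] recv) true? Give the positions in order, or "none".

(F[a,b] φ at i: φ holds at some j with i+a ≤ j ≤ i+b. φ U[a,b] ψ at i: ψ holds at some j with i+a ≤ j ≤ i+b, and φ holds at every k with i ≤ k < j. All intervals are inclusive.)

Evaluate at each i in [0,6]:
  i=0: ✗ (none in [0,1])
  i=1: ✓ (witness j=2)
  i=2: ✓ (witness j=2)
  i=3: ✓ (witness j=4)
  i=4: ✓ (witness j=4)
  i=5: ✓ (witness j=5)
  i=6: ✓ (witness j=6)

1, 2, 3, 4, 5, 6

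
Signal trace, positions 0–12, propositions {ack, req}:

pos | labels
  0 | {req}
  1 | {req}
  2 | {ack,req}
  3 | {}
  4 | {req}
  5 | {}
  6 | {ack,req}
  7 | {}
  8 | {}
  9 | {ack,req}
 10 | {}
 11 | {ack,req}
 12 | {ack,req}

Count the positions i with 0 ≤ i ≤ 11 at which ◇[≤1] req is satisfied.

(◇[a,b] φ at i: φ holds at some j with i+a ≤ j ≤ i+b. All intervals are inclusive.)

11

Evaluate at each i in [0,11]:
  i=0: ✓ (witness j=0)
  i=1: ✓ (witness j=1)
  i=2: ✓ (witness j=2)
  i=3: ✓ (witness j=4)
  i=4: ✓ (witness j=4)
  i=5: ✓ (witness j=6)
  i=6: ✓ (witness j=6)
  i=7: ✗ (none in [7,8])
  i=8: ✓ (witness j=9)
  i=9: ✓ (witness j=9)
  i=10: ✓ (witness j=11)
  i=11: ✓ (witness j=11)
Positions where it holds: {0, 1, 2, 3, 4, 5, 6, 8, 9, 10, 11} → 11.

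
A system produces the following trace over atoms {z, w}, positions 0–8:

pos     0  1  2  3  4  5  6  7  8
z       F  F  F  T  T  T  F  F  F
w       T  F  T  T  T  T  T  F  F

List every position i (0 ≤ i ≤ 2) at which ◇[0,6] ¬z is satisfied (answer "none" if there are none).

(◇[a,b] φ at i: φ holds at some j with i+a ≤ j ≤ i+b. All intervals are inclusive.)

0, 1, 2

Evaluate at each i in [0,2]:
  i=0: ✓ (witness j=0)
  i=1: ✓ (witness j=1)
  i=2: ✓ (witness j=2)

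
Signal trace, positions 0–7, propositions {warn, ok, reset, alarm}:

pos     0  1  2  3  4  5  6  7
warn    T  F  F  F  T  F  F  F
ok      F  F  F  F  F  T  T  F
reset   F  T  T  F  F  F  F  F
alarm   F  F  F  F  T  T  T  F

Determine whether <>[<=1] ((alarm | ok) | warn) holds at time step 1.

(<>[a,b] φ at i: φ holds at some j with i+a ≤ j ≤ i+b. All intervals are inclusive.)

Check ((alarm | ok) | warn) at each j in [1,2]:
  j=1: false
  j=2: false
No position in the window satisfies it → formula fails.

False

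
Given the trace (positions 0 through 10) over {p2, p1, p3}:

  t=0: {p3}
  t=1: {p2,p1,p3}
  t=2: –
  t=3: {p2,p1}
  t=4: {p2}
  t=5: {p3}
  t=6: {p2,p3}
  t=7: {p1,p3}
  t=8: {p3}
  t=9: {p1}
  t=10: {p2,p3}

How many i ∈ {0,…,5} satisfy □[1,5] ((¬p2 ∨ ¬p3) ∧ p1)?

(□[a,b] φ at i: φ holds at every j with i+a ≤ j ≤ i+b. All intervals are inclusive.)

Evaluate at each i in [0,5]:
  i=0: ✗ (fails at j=1)
  i=1: ✗ (fails at j=2)
  i=2: ✗ (fails at j=4)
  i=3: ✗ (fails at j=4)
  i=4: ✗ (fails at j=5)
  i=5: ✗ (fails at j=6)
Positions where it holds: {} → 0.

0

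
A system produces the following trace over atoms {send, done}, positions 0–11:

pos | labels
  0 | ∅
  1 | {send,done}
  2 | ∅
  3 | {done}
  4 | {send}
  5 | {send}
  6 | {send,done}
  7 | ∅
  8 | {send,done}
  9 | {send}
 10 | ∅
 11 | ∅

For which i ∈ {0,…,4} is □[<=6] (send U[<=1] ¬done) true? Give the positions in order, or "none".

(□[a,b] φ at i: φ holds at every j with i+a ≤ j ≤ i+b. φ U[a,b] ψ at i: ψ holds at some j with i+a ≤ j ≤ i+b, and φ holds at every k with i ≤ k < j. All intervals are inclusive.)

Evaluate at each i in [0,4]:
  i=0: ✗ (fails at j=3)
  i=1: ✗ (fails at j=3)
  i=2: ✗ (fails at j=3)
  i=3: ✗ (fails at j=3)
  i=4: ✓ (all of [4,10])

4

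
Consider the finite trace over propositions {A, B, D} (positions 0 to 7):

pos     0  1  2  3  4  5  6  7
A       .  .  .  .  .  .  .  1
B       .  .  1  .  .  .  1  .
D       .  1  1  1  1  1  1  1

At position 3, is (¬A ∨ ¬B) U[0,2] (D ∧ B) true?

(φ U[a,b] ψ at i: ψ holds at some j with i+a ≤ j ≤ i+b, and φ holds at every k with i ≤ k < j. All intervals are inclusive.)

Does not hold

Need some j in [3,5] with (D ∧ B), and (¬A ∨ ¬B) at every k in [3,j-1].
  j=3: (D ∧ B) false.
  j=4: (D ∧ B) false.
  j=5: (D ∧ B) false.
No j in the window works → until fails.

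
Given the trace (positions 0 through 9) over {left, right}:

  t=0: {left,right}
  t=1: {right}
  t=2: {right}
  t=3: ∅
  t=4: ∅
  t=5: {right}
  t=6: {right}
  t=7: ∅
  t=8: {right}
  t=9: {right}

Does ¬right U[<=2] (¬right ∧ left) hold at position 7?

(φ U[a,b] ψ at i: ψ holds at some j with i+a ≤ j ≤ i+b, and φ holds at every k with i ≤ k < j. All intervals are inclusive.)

Need some j in [7,9] with (¬right ∧ left), and ¬right at every k in [7,j-1].
  j=7: (¬right ∧ left) false.
  j=8: (¬right ∧ left) false.
  j=9: (¬right ∧ left) false.
No j in the window works → until fails.

False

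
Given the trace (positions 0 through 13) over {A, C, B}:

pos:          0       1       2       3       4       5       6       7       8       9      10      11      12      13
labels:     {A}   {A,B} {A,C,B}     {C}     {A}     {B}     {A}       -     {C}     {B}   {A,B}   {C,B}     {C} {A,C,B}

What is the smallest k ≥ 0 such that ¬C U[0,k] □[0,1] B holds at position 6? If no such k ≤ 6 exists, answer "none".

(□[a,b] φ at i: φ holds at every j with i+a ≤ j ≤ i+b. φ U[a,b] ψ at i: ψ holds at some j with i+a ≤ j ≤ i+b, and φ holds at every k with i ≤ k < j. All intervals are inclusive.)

Need earliest j ≥ 6 with □[0,1] B, and ¬C at every k in [6,j-1].
  j=6: rhs fails.
  j=7: rhs fails.
  j=8: rhs fails.
  j=9: rhs holds but lhs fails at k=8.
  j=10: rhs holds but lhs fails at k=8.
  j=11: rhs fails.
  j=12: rhs fails.
No witness within the range → none.

none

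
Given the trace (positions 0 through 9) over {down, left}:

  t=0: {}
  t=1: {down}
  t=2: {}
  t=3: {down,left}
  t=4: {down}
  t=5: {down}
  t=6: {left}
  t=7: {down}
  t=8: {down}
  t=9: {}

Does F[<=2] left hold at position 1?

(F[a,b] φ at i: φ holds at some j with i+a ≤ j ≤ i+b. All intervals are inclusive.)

Check left at each j in [1,3]:
  j=1: false
  j=2: false
  j=3: true
Found at j=3 → formula holds.

Holds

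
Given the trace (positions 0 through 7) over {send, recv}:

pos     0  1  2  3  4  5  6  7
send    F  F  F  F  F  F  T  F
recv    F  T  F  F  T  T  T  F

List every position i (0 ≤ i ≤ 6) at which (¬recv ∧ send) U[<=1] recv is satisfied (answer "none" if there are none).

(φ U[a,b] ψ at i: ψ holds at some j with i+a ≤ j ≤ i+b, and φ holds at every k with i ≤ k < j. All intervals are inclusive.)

Evaluate at each i in [0,6]:
  i=0: ✗ (lhs fails at k=0 before rhs at j=1)
  i=1: ✓ (rhs at j=1)
  i=2: ✗ (no rhs in [2,3])
  i=3: ✗ (lhs fails at k=3 before rhs at j=4)
  i=4: ✓ (rhs at j=4)
  i=5: ✓ (rhs at j=5)
  i=6: ✓ (rhs at j=6)

1, 4, 5, 6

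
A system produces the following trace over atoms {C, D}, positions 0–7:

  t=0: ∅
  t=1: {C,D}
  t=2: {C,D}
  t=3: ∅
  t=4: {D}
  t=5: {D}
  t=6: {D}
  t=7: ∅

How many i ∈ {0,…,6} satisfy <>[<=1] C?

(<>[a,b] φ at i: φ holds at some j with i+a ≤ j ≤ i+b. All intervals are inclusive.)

Evaluate at each i in [0,6]:
  i=0: ✓ (witness j=1)
  i=1: ✓ (witness j=1)
  i=2: ✓ (witness j=2)
  i=3: ✗ (none in [3,4])
  i=4: ✗ (none in [4,5])
  i=5: ✗ (none in [5,6])
  i=6: ✗ (none in [6,7])
Positions where it holds: {0, 1, 2} → 3.

3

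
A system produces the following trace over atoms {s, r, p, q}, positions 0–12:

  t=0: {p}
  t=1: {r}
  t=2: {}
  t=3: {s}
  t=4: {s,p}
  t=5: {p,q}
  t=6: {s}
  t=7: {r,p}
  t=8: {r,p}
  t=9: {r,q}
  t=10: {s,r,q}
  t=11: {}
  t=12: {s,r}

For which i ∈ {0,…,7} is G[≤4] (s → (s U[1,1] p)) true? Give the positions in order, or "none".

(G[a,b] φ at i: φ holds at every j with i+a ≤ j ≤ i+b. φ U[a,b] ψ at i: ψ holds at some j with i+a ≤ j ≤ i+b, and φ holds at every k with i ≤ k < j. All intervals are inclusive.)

Evaluate at each i in [0,7]:
  i=0: ✓ (all of [0,4])
  i=1: ✓ (all of [1,5])
  i=2: ✓ (all of [2,6])
  i=3: ✓ (all of [3,7])
  i=4: ✓ (all of [4,8])
  i=5: ✓ (all of [5,9])
  i=6: ✗ (fails at j=10)
  i=7: ✗ (fails at j=10)

0, 1, 2, 3, 4, 5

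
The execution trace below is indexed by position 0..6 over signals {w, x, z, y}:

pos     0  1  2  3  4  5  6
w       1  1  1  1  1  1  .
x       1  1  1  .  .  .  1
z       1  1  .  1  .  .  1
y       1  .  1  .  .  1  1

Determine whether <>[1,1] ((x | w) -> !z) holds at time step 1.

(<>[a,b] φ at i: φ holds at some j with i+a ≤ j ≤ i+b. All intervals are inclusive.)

Holds

Check ((x | w) -> !z) at each j in [2,2]:
  j=2: true
Found at j=2 → formula holds.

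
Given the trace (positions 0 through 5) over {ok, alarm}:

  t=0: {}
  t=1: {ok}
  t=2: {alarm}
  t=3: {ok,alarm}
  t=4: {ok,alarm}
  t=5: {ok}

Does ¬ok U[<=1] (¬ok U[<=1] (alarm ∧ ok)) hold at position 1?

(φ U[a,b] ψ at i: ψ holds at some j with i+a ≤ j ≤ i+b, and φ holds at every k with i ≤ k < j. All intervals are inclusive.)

Need some j in [1,2] with (¬ok U[<=1] (alarm ∧ ok)), and ¬ok at every k in [1,j-1].
  j=1: (¬ok U[<=1] (alarm ∧ ok)) — fails.
  j=2: (¬ok U[<=1] (alarm ∧ ok)) holds, but ¬ok fails at k=1 → not this j.
No j in the window works → until fails.

No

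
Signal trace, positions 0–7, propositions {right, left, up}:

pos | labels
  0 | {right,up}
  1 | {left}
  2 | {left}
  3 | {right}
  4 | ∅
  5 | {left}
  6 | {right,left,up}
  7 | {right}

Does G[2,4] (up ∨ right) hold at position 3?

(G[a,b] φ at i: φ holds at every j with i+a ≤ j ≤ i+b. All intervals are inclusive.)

Does not hold

Check (up ∨ right) at every j in [5,7]:
  j=5: false
  j=6: true
  j=7: true
Fails at j=5 → formula fails.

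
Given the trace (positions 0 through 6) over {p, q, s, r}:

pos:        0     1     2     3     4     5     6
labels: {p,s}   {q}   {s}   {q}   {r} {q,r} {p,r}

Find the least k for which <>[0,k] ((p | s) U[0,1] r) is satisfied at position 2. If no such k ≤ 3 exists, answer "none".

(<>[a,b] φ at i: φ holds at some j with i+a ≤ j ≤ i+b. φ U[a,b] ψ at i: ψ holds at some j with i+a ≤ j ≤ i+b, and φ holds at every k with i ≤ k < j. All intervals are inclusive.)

2

Scan j = 2,3,… for ((p | s) U[0,1] r):
  j=2: fails
  j=3: fails
  j=4: holds
First hit at j=4, so smallest k = 4-2 = 2.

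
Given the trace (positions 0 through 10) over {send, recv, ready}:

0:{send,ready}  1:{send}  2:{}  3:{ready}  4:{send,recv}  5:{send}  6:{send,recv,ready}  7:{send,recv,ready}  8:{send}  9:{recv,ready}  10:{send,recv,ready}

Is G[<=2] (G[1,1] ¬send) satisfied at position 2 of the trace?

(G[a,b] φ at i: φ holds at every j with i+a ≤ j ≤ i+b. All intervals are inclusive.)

False

Check G[1,1] ¬send at every j in [2,4]:
  j=2: holds on [3,3]
  j=3: fails at 4
  j=4: fails at 5
Fails at j=3 → formula fails.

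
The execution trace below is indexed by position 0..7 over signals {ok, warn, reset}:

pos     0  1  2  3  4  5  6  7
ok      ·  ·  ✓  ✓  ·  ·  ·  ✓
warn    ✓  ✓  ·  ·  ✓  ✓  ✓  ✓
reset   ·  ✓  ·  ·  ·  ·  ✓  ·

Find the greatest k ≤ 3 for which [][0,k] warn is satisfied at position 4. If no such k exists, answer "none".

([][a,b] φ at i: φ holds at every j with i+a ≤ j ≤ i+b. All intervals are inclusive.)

3

warn must hold from j=4 onward; find where it first fails.
  j=4: holds
  j=5: holds
  j=6: holds
  j=7: holds
Holds through j=7; largest k = 3.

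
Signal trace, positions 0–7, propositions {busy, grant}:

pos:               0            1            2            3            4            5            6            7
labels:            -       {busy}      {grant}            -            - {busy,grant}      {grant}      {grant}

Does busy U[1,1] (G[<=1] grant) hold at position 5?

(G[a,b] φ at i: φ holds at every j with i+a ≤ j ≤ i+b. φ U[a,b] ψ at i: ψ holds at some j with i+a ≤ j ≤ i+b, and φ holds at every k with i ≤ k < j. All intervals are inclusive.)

True

Need some j in [6,6] with G[<=1] grant, and busy at every k in [5,j-1].
  j=6: G[<=1] grant holds; busy holds at every k in [5,5] → satisfied.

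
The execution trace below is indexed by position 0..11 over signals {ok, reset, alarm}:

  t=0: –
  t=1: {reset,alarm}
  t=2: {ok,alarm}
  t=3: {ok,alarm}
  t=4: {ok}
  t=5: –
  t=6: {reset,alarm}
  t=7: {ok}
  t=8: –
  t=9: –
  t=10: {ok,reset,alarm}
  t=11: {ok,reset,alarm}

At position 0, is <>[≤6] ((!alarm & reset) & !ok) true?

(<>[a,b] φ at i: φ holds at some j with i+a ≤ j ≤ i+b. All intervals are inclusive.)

Does not hold

Check ((!alarm & reset) & !ok) at each j in [0,6]:
  j=0: false
  j=1: false
  j=2: false
  j=3: false
  j=4: false
  j=5: false
  j=6: false
No position in the window satisfies it → formula fails.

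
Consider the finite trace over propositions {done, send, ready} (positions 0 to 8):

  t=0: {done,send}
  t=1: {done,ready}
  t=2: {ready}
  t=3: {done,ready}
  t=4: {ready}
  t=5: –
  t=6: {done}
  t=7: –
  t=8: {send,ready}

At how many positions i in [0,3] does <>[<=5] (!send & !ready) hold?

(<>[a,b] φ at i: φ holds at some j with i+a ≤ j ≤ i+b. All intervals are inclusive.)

4

Evaluate at each i in [0,3]:
  i=0: ✓ (witness j=5)
  i=1: ✓ (witness j=5)
  i=2: ✓ (witness j=5)
  i=3: ✓ (witness j=5)
Positions where it holds: {0, 1, 2, 3} → 4.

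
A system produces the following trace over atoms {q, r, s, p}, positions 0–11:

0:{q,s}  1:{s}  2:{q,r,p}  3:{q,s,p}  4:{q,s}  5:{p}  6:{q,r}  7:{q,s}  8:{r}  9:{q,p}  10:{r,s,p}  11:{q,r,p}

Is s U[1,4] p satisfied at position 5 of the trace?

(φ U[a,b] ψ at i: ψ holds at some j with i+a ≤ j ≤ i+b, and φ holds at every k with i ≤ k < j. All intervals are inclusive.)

Need some j in [6,9] with p, and s at every k in [5,j-1].
  j=6: p false.
  j=7: p false.
  j=8: p false.
  j=9: p holds, but s fails at k=5 → not this j.
No j in the window works → until fails.

Does not hold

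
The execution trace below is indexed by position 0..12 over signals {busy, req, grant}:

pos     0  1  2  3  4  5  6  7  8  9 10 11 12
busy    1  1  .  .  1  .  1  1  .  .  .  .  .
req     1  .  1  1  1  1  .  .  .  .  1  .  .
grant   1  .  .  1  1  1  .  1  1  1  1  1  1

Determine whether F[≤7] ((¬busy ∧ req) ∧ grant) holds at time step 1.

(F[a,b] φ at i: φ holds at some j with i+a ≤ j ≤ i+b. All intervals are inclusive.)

Check ((¬busy ∧ req) ∧ grant) at each j in [1,8]:
  j=1: false
  j=2: false
  j=3: true
  j=4: false
  j=5: true
  j=6: false
  j=7: false
  j=8: false
Found at j=3 → formula holds.

True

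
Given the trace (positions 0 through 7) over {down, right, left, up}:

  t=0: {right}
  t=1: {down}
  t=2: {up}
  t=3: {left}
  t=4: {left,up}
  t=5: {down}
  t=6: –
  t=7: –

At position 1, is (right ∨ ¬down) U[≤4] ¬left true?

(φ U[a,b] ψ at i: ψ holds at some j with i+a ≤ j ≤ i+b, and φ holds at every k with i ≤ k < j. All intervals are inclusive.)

Holds

Need some j in [1,5] with ¬left, and (right ∨ ¬down) at every k in [1,j-1].
  j=1: ¬left holds; no prefix to check → satisfied.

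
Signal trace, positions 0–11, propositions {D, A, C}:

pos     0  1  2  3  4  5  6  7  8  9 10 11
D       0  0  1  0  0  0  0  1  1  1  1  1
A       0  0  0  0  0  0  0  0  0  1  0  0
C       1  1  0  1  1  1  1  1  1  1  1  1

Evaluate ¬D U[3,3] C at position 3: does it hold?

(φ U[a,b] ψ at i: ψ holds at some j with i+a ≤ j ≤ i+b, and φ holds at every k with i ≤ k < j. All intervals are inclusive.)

Yes

Need some j in [6,6] with C, and ¬D at every k in [3,j-1].
  j=6: C holds; ¬D holds at every k in [3,5] → satisfied.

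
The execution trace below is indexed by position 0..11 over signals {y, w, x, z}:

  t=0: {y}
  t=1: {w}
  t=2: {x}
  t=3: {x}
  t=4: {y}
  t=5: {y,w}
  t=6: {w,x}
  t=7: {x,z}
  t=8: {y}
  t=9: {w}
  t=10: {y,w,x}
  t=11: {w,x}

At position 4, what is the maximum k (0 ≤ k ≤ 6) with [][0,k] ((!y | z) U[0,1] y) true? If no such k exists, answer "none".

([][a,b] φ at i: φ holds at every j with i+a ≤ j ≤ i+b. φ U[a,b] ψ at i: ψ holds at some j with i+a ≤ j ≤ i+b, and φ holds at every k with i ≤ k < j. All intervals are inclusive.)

((!y | z) U[0,1] y) must hold from j=4 onward; find where it first fails.
  j=4: holds
  j=5: holds
  j=6: fails
Holds on [4,5], so largest k = 1.

1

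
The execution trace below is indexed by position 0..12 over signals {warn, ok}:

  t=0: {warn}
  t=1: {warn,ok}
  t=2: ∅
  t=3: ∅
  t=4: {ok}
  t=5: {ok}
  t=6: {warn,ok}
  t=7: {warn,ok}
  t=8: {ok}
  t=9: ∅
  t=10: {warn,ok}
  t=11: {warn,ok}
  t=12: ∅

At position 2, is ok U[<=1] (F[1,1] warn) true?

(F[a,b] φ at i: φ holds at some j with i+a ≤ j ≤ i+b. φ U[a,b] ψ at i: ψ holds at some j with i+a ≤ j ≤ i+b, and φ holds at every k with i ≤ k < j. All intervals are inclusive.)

Need some j in [2,3] with F[1,1] warn, and ok at every k in [2,j-1].
  j=2: F[1,1] warn — fails (none in [3,3]).
  j=3: F[1,1] warn — fails (none in [4,4]).
No j in the window works → until fails.

No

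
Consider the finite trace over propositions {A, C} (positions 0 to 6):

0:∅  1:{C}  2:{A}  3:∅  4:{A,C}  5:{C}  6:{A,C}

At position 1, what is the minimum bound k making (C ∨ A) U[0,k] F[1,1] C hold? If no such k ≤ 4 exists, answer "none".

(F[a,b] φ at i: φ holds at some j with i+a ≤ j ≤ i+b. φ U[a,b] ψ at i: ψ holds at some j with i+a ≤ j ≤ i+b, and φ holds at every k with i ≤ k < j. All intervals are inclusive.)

2

Need earliest j ≥ 1 with F[1,1] C, and (C ∨ A) at every k in [1,j-1].
  j=1: rhs fails.
  j=2: rhs fails.
  j=3: rhs holds; lhs holds on [1,2]. k = 2.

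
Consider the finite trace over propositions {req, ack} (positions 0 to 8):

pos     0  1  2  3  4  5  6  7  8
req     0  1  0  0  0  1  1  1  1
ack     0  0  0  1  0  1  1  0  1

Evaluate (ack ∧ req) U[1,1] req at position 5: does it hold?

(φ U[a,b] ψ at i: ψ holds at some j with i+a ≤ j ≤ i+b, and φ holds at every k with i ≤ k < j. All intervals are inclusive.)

True

Need some j in [6,6] with req, and (ack ∧ req) at every k in [5,j-1].
  j=6: req holds; (ack ∧ req) holds at every k in [5,5] → satisfied.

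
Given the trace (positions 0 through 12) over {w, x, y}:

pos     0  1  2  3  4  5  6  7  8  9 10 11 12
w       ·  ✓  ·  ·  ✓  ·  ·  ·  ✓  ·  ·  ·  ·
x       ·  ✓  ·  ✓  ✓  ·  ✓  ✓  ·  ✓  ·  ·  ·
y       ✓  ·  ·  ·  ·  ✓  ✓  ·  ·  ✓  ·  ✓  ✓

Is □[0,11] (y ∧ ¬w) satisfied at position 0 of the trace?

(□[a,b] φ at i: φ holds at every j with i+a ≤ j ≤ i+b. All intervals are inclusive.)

Check (y ∧ ¬w) at every j in [0,11]:
  j=0: true
  j=1: false
  j=2: false
  j=3: false
  j=4: false
  j=5: true
  j=6: true
  j=7: false
  j=8: false
  j=9: true
  j=10: false
  j=11: true
Fails at j=1 → formula fails.

Does not hold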